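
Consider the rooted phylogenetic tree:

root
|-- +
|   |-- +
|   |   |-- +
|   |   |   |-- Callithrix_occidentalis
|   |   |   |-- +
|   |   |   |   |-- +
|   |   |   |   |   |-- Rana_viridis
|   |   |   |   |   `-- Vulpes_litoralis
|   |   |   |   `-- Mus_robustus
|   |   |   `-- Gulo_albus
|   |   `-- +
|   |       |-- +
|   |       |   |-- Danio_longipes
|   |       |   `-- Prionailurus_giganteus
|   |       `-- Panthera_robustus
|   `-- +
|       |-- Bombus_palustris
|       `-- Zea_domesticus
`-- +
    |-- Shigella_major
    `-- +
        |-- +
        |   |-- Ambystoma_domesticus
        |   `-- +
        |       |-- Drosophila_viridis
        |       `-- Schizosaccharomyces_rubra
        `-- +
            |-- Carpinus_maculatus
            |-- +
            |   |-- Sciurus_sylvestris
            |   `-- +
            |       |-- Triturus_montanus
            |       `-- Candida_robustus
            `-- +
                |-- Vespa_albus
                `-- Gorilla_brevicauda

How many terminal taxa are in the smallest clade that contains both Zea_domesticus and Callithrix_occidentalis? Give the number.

10

The MRCA of Zea_domesticus and Callithrix_occidentalis is the node subtending (((Callithrix_occidentalis,((Rana_viridis,Vulpes_litoralis),Mus_robustus),Gulo_albus),((Danio_longipes,Prionailurus_giganteus),Panthera_robustus)),(Bombus_palustris,Zea_domesticus)).
That clade contains 10 terminal taxa: Bombus_palustris, Callithrix_occidentalis, Danio_longipes, Gulo_albus, Mus_robustus, Panthera_robustus, Prionailurus_giganteus, Rana_viridis, Vulpes_litoralis, Zea_domesticus.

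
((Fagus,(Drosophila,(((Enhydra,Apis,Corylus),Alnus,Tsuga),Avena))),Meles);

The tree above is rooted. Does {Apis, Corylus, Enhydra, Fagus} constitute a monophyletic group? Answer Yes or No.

The MRCA of the listed taxa subtends (Fagus,(Drosophila,(((Enhydra,Apis,Corylus),Alnus,Tsuga),Avena))).
That clade also contains Alnus, Avena, Drosophila, Tsuga, which are not in the proposed group, so the group is not monophyletic.

No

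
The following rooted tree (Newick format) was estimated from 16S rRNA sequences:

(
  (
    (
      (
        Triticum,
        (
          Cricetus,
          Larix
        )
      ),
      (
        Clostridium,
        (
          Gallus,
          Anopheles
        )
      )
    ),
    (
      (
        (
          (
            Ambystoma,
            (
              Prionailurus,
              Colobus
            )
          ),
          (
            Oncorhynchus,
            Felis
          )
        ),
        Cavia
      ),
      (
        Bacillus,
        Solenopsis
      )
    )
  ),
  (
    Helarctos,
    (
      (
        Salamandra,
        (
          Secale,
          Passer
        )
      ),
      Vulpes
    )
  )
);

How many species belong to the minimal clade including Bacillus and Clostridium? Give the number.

14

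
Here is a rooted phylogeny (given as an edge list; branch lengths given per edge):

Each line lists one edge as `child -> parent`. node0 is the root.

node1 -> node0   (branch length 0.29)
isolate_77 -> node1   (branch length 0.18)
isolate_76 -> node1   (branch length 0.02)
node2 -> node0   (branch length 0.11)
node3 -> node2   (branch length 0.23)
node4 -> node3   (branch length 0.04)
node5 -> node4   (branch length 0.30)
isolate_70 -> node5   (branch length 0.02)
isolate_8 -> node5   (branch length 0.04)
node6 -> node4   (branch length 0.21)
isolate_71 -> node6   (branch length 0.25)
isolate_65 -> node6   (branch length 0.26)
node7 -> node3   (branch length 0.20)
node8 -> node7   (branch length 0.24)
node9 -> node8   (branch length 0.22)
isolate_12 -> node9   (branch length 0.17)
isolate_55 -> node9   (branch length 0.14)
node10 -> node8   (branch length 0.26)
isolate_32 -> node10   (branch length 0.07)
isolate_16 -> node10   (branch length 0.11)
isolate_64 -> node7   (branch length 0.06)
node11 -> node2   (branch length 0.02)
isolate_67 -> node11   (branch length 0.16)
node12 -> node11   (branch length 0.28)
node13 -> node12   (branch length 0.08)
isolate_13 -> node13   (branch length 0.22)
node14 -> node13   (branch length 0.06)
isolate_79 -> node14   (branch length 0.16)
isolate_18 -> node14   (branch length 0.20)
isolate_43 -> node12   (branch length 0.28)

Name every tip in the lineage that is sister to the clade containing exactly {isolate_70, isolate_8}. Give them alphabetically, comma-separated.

isolate_65, isolate_71

The clade containing exactly {isolate_70, isolate_8} attaches to the tree at the node subtending ((isolate_70,isolate_8),(isolate_71,isolate_65)).
The other lineage descending from that same node — the sister group — is (isolate_71,isolate_65); its 2 tips in alphabetical order are the answer.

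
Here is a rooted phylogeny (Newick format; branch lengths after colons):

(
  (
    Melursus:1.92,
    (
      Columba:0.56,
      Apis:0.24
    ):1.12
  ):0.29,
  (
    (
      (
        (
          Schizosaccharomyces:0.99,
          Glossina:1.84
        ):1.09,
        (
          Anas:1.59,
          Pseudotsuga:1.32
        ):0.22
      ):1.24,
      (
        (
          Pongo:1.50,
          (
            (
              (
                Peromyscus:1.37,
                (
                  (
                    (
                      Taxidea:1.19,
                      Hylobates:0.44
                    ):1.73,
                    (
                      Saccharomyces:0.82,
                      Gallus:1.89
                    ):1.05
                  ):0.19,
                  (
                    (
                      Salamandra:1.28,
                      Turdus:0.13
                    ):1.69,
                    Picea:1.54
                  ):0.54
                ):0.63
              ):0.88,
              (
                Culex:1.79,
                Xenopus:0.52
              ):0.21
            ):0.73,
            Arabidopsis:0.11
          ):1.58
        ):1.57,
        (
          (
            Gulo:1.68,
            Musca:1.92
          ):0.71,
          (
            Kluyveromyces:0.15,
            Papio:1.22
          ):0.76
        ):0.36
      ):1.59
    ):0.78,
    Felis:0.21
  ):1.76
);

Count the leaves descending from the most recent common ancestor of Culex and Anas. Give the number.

The MRCA of Culex and Anas is the node subtending (((Schizosaccharomyces,Glossina),(Anas,Pseudotsuga)),((Pongo,(((Peromyscus,(((Taxidea,Hylobates),(Saccharomyces,Gallus)),((Salamandra,Turdus),Picea))),(Culex,Xenopus)),Arabidopsis)),((Gulo,Musca),(Kluyveromyces,Papio)))).
That clade contains 20 terminal taxa: Anas, Arabidopsis, Culex, Gallus, Glossina, Gulo, Hylobates, Kluyveromyces, Musca, Papio, Peromyscus, Picea, Pongo, Pseudotsuga, Saccharomyces, Salamandra, Schizosaccharomyces, Taxidea, Turdus, Xenopus.

20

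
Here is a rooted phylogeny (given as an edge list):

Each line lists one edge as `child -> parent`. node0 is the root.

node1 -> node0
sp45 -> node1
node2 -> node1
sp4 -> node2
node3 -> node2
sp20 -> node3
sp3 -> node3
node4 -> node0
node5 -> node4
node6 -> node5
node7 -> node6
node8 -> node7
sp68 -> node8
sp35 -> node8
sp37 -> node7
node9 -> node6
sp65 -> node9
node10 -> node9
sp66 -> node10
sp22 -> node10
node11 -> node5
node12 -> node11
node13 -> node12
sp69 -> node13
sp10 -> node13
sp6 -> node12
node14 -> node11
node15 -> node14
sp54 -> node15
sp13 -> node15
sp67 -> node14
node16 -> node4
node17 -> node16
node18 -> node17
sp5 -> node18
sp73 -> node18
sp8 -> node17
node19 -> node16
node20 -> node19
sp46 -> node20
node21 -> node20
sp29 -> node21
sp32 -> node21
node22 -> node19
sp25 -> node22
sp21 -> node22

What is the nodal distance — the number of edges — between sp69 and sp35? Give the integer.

The MRCA of sp69 and sp35 is the node subtending ((((sp68,sp35),sp37),(sp65,(sp66,sp22))),(((sp69,sp10),sp6),((sp54,sp13),sp67))).
From sp69 up to that node: 4 branches. From sp35 up to the same node: 4 branches. Total: 4 + 4 = 8.

8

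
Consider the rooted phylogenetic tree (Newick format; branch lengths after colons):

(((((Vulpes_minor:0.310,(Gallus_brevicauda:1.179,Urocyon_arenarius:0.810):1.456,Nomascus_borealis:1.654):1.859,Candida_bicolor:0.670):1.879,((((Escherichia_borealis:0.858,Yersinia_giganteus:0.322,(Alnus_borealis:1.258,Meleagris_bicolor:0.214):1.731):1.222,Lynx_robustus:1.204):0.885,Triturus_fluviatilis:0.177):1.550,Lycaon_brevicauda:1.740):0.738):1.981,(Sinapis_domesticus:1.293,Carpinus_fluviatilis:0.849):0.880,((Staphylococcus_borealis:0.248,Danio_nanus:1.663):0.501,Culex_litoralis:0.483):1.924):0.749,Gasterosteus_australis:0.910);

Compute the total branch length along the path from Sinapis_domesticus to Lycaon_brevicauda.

6.632

The path runs Sinapis_domesticus → … → MRCA → … → Lycaon_brevicauda; the MRCA is the node subtending ((((Vulpes_minor,(Gallus_brevicauda,Urocyon_arenarius),Nomascus_borealis),Candida_bicolor),((((Escherichia_borealis,Yersinia_giganteus,(Alnus_borealis,Meleagris_bicolor)),Lynx_robustus),Triturus_fluviatilis),Lycaon_brevicauda)),(Sinapis_domesticus,Carpinus_fluviatilis),((Staphylococcus_borealis,Danio_nanus),Culex_litoralis)).
Branch lengths along that path: 1.293 + 0.880 + 1.981 + 0.738 + 1.740 = 6.632.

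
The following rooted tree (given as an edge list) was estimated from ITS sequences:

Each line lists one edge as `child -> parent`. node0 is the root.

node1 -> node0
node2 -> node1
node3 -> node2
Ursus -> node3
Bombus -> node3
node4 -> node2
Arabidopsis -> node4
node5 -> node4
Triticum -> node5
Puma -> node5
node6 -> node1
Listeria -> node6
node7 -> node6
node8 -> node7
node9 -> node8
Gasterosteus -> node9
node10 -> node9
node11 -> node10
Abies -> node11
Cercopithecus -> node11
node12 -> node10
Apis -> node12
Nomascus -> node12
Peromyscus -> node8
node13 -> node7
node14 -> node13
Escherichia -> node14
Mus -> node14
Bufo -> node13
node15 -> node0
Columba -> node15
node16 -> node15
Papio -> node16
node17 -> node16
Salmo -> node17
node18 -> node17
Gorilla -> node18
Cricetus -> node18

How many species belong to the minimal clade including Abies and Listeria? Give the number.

The MRCA of Abies and Listeria is the node subtending (Listeria,(((Gasterosteus,((Abies,Cercopithecus),(Apis,Nomascus))),Peromyscus),((Escherichia,Mus),Bufo))).
That clade contains 10 terminal taxa: Abies, Apis, Bufo, Cercopithecus, Escherichia, Gasterosteus, Listeria, Mus, Nomascus, Peromyscus.

10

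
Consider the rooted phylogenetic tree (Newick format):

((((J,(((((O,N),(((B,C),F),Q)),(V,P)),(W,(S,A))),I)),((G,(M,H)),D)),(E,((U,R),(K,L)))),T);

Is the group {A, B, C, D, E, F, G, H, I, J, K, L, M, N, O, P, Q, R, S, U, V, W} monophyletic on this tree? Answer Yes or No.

The most recent common ancestor of these taxa subtends (((J,(((((O,N),(((B,C),F),Q)),(V,P)),(W,(S,A))),I)),((G,(M,H)),D)),(E,((U,R),(K,L)))).
That clade has exactly 22 tips — every listed taxon and nothing else — so the group is monophyletic.

Yes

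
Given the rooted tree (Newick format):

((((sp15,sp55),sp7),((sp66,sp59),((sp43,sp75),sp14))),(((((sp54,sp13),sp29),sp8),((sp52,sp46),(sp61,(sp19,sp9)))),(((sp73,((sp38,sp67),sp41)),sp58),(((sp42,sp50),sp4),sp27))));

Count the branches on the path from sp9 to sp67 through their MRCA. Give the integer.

11

The MRCA of sp9 and sp67 is the node subtending (((((sp54,sp13),sp29),sp8),((sp52,sp46),(sp61,(sp19,sp9)))),(((sp73,((sp38,sp67),sp41)),sp58),(((sp42,sp50),sp4),sp27))).
From sp9 up to that node: 5 branches. From sp67 up to the same node: 6 branches. Total: 5 + 6 = 11.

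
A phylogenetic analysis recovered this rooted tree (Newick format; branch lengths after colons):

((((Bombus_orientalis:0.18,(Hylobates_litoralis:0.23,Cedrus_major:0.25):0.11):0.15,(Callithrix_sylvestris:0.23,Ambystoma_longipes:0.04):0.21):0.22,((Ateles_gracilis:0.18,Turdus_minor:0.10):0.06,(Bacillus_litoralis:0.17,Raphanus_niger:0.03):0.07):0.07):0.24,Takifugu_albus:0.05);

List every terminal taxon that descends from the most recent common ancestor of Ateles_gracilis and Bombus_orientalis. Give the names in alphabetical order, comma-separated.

Tracing Ateles_gracilis: it sits inside (Ateles_gracilis,Turdus_minor).
Tracing Bombus_orientalis: it sits inside (Bombus_orientalis,(Hylobates_litoralis,Cedrus_major)).
The smallest clade enclosing both is (((Bombus_orientalis,(Hylobates_litoralis,Cedrus_major)),(Callithrix_sylvestris,Ambystoma_longipes)),((Ateles_gracilis,Turdus_minor),(Bacillus_litoralis,Raphanus_niger))); the answer is its 9 terminal taxa in alphabetical order.

Ambystoma_longipes, Ateles_gracilis, Bacillus_litoralis, Bombus_orientalis, Callithrix_sylvestris, Cedrus_major, Hylobates_litoralis, Raphanus_niger, Turdus_minor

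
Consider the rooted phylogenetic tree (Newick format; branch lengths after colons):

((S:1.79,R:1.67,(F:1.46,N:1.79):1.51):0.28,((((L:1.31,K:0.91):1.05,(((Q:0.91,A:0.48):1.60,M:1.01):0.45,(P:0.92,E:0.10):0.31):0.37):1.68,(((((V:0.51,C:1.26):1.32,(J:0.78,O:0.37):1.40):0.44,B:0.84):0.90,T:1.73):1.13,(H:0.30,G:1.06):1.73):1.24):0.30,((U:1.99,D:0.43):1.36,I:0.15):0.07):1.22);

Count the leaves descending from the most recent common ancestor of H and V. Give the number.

The MRCA of H and V is the node subtending (((((V,C),(J,O)),B),T),(H,G)).
That clade contains 8 terminal taxa: B, C, G, H, J, O, T, V.

8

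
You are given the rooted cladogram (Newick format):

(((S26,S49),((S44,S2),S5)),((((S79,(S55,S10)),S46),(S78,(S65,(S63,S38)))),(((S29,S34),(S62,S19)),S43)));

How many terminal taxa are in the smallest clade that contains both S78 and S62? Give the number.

13

The MRCA of S78 and S62 is the node subtending ((((S79,(S55,S10)),S46),(S78,(S65,(S63,S38)))),(((S29,S34),(S62,S19)),S43)).
That clade contains 13 terminal taxa: S10, S19, S29, S34, S38, S43, S46, S55, S62, S63, S65, S78, S79.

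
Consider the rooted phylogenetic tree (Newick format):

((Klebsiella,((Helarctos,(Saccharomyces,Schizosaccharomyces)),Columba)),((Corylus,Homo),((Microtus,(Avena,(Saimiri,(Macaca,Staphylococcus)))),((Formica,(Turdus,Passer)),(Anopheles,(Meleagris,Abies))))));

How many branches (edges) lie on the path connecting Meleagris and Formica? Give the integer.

5

The MRCA of Meleagris and Formica is the node subtending ((Formica,(Turdus,Passer)),(Anopheles,(Meleagris,Abies))).
From Meleagris up to that node: 3 branches. From Formica up to the same node: 2 branches. Total: 3 + 2 = 5.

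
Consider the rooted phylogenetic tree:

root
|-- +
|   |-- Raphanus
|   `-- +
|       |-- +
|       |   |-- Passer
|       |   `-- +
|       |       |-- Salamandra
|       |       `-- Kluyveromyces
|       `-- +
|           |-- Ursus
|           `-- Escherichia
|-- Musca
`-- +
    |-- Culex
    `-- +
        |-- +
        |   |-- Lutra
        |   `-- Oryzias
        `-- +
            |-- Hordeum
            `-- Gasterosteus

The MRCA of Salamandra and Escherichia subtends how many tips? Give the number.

5

The MRCA of Salamandra and Escherichia is the node subtending ((Passer,(Salamandra,Kluyveromyces)),(Ursus,Escherichia)).
That clade contains 5 terminal taxa: Escherichia, Kluyveromyces, Passer, Salamandra, Ursus.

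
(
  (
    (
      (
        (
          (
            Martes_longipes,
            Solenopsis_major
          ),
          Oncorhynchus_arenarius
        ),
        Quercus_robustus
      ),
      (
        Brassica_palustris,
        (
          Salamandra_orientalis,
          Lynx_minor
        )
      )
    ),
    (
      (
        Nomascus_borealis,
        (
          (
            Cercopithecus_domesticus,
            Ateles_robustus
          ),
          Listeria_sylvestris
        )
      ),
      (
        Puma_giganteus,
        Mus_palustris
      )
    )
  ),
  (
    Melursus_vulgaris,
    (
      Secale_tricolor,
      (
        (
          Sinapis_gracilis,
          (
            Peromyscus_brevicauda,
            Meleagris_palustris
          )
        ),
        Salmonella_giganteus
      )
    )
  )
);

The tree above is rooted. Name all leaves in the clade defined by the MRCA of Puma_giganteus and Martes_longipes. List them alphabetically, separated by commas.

Tracing Puma_giganteus: it sits inside (Puma_giganteus,Mus_palustris).
Tracing Martes_longipes: it sits inside (Martes_longipes,Solenopsis_major).
The smallest clade enclosing both is (((((Martes_longipes,Solenopsis_major),Oncorhynchus_arenarius),Quercus_robustus),(Brassica_palustris,(Salamandra_orientalis,Lynx_minor))),((Nomascus_borealis,((Cercopithecus_domesticus,Ateles_robustus),Listeria_sylvestris)),(Puma_giganteus,Mus_palustris))); the answer is its 13 terminal taxa in alphabetical order.

Ateles_robustus, Brassica_palustris, Cercopithecus_domesticus, Listeria_sylvestris, Lynx_minor, Martes_longipes, Mus_palustris, Nomascus_borealis, Oncorhynchus_arenarius, Puma_giganteus, Quercus_robustus, Salamandra_orientalis, Solenopsis_major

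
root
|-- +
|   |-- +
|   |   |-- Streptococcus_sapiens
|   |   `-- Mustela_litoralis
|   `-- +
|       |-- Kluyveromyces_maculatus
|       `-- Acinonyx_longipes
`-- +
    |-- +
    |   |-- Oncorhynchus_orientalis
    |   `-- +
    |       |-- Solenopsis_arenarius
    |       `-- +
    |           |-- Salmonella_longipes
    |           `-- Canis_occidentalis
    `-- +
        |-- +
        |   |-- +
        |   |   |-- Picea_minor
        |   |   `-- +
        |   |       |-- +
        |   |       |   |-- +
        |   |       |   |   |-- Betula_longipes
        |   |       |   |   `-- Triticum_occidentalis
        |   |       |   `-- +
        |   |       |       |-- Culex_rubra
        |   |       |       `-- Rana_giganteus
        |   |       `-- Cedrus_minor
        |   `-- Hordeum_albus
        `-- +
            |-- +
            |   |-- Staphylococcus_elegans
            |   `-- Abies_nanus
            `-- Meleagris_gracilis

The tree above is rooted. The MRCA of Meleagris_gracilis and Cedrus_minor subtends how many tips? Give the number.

The MRCA of Meleagris_gracilis and Cedrus_minor is the node subtending (((Picea_minor,(((Betula_longipes,Triticum_occidentalis),(Culex_rubra,Rana_giganteus)),Cedrus_minor)),Hordeum_albus),((Staphylococcus_elegans,Abies_nanus),Meleagris_gracilis)).
That clade contains 10 terminal taxa: Abies_nanus, Betula_longipes, Cedrus_minor, Culex_rubra, Hordeum_albus, Meleagris_gracilis, Picea_minor, Rana_giganteus, Staphylococcus_elegans, Triticum_occidentalis.

10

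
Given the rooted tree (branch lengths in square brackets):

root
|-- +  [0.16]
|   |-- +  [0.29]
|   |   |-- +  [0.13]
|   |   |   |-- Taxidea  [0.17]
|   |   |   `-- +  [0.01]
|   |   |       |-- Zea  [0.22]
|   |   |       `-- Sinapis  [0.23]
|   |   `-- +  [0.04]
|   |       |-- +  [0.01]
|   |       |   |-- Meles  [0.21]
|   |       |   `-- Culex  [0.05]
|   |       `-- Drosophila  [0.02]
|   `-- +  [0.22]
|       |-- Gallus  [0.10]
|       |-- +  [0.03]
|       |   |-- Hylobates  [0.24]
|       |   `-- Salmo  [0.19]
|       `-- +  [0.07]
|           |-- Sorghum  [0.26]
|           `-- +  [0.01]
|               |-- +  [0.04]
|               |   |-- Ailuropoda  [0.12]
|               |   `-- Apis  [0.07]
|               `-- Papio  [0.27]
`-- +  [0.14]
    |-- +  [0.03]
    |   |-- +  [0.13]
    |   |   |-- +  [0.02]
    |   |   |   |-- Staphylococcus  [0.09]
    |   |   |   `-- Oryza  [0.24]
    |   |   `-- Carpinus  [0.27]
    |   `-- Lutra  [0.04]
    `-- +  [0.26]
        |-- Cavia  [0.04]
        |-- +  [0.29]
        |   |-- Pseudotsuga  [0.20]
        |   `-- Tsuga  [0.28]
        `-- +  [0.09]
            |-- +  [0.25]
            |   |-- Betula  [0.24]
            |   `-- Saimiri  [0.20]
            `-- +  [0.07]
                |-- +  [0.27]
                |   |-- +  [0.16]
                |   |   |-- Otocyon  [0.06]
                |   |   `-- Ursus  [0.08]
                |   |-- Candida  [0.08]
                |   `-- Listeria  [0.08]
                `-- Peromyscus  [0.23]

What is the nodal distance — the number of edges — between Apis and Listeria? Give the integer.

12

The MRCA of Apis and Listeria is the root of the tree.
From Apis up to that node: 6 branches. From Listeria up to the same node: 6 branches. Total: 6 + 6 = 12.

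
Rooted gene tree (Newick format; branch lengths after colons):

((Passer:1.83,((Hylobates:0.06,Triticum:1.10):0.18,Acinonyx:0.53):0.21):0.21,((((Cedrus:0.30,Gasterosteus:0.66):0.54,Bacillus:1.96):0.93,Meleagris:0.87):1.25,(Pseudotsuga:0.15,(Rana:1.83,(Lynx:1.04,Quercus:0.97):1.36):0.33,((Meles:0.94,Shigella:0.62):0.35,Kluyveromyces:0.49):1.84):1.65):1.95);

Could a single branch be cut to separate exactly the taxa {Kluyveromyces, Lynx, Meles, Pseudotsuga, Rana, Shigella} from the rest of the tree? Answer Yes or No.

No

The MRCA of the listed taxa subtends (Pseudotsuga,(Rana,(Lynx,Quercus)),((Meles,Shigella),Kluyveromyces)).
That clade also contains Quercus, which is not in the proposed group, so the group is not monophyletic.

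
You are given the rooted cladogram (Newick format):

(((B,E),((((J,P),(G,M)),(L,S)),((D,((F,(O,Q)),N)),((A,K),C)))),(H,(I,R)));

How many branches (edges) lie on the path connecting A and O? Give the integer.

8

The MRCA of A and O is the node subtending ((D,((F,(O,Q)),N)),((A,K),C)).
From A up to that node: 3 branches. From O up to the same node: 5 branches. Total: 3 + 5 = 8.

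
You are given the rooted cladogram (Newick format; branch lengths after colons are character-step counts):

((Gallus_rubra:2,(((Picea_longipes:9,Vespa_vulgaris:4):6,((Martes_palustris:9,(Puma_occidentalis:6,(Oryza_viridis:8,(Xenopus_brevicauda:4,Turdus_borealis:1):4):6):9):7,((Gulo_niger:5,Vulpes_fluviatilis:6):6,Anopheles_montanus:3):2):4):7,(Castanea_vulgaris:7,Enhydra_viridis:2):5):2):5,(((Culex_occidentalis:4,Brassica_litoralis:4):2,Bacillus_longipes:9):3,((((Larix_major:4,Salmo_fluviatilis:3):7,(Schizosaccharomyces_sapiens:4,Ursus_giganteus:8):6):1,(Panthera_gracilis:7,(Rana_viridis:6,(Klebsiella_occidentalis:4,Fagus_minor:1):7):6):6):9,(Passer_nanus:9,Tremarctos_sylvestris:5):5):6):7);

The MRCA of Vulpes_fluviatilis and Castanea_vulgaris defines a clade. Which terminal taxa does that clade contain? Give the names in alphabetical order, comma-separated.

Tracing Vulpes_fluviatilis: it sits inside (Gulo_niger,Vulpes_fluviatilis).
Tracing Castanea_vulgaris: it sits inside (Castanea_vulgaris,Enhydra_viridis).
The smallest clade enclosing both is (((Picea_longipes,Vespa_vulgaris),((Martes_palustris,(Puma_occidentalis,(Oryza_viridis,(Xenopus_brevicauda,Turdus_borealis)))),((Gulo_niger,Vulpes_fluviatilis),Anopheles_montanus))),(Castanea_vulgaris,Enhydra_viridis)); the answer is its 12 terminal taxa in alphabetical order.

Anopheles_montanus, Castanea_vulgaris, Enhydra_viridis, Gulo_niger, Martes_palustris, Oryza_viridis, Picea_longipes, Puma_occidentalis, Turdus_borealis, Vespa_vulgaris, Vulpes_fluviatilis, Xenopus_brevicauda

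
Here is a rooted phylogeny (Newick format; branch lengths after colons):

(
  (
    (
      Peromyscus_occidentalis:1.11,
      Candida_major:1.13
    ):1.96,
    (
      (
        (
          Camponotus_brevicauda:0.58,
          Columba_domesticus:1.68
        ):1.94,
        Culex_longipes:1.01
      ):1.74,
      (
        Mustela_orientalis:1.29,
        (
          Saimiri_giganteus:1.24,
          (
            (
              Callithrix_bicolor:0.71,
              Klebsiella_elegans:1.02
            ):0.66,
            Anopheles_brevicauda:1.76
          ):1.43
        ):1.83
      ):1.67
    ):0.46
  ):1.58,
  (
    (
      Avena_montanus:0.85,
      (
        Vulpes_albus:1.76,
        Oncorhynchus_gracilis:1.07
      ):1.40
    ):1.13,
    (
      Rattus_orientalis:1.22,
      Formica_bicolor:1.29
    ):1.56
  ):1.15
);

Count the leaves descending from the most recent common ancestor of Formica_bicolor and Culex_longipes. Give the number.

The MRCA of Formica_bicolor and Culex_longipes is the root, so the clade is the entire tree.
That clade contains 15 terminal taxa: Anopheles_brevicauda, Avena_montanus, Callithrix_bicolor, Camponotus_brevicauda, Candida_major, Columba_domesticus, Culex_longipes, Formica_bicolor, Klebsiella_elegans, Mustela_orientalis, Oncorhynchus_gracilis, Peromyscus_occidentalis, Rattus_orientalis, Saimiri_giganteus, Vulpes_albus.

15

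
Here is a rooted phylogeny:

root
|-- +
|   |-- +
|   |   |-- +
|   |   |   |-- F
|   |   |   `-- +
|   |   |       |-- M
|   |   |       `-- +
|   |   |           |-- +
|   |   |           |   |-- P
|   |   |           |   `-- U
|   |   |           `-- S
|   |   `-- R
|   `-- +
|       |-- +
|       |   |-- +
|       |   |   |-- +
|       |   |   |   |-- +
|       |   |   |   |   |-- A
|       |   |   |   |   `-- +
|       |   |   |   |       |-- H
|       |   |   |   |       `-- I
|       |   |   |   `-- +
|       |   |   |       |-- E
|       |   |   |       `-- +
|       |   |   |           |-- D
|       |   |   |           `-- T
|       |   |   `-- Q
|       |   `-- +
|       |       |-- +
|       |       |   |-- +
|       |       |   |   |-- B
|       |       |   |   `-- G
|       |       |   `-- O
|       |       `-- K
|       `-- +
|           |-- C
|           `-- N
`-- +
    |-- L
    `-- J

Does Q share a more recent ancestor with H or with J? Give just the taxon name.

H

The MRCA of Q and H subtends (((A,(H,I)),(E,(D,T))),Q) (7 taxa).
The MRCA of Q and J is the root, subtending the entire tree (21 taxa).
The first is nested inside the second, so Q shares a more recent common ancestor with H.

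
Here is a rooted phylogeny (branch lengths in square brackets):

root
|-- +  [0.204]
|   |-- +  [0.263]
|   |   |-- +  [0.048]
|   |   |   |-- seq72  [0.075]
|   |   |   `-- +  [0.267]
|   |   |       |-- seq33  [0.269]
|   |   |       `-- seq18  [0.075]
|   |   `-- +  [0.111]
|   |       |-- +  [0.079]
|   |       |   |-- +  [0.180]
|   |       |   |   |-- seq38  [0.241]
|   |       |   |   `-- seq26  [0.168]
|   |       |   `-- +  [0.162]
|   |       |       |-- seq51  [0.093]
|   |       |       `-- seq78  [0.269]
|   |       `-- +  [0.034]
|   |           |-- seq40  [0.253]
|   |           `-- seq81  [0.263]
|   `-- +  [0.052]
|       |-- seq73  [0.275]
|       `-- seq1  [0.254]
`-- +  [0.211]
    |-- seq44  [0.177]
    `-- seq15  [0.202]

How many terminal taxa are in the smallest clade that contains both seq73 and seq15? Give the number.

13

The MRCA of seq73 and seq15 is the root, so the clade is the entire tree.
That clade contains 13 terminal taxa: seq1, seq15, seq18, seq26, seq33, seq38, seq40, seq44, seq51, seq72, seq73, seq78, seq81.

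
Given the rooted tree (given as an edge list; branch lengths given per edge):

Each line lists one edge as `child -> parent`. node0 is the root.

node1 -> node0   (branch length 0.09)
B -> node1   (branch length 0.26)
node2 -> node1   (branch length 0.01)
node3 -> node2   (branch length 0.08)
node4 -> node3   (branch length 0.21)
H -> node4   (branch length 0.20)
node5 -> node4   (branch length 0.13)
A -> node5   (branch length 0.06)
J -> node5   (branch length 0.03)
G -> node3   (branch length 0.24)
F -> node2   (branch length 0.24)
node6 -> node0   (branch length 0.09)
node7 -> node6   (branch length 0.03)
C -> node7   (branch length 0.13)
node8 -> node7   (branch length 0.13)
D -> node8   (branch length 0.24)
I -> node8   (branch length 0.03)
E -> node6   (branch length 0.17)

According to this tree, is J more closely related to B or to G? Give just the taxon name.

G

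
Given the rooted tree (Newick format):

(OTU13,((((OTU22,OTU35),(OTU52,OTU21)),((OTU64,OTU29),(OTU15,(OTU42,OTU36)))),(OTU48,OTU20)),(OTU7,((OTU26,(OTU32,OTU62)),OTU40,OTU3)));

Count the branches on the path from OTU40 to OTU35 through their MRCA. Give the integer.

The MRCA of OTU40 and OTU35 is the root of the tree.
From OTU40 up to that node: 3 branches. From OTU35 up to the same node: 5 branches. Total: 3 + 5 = 8.

8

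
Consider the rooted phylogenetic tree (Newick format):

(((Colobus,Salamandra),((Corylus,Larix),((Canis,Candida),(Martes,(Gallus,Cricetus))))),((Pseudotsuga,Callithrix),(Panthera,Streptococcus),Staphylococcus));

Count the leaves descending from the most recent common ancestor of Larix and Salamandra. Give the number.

The MRCA of Larix and Salamandra is the node subtending ((Colobus,Salamandra),((Corylus,Larix),((Canis,Candida),(Martes,(Gallus,Cricetus))))).
That clade contains 9 terminal taxa: Candida, Canis, Colobus, Corylus, Cricetus, Gallus, Larix, Martes, Salamandra.

9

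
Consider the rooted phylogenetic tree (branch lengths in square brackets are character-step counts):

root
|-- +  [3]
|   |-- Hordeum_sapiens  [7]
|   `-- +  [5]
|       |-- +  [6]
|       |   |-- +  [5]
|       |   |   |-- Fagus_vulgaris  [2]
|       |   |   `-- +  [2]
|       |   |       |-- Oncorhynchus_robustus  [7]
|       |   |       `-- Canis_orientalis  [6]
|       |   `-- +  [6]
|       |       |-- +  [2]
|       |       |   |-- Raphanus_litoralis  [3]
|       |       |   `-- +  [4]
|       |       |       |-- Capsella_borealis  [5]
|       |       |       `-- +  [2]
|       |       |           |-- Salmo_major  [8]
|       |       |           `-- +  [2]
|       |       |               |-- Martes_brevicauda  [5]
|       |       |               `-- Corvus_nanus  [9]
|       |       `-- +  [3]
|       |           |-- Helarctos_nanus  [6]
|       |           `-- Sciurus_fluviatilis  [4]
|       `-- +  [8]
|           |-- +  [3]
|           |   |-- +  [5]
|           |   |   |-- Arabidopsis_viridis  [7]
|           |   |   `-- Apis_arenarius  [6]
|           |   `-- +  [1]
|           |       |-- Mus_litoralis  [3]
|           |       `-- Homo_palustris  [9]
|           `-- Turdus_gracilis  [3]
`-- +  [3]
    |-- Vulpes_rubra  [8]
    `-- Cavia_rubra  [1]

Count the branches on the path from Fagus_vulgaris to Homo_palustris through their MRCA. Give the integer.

7

The MRCA of Fagus_vulgaris and Homo_palustris is the node subtending (((Fagus_vulgaris,(Oncorhynchus_robustus,Canis_orientalis)),((Raphanus_litoralis,(Capsella_borealis,(Salmo_major,(Martes_brevicauda,Corvus_nanus)))),(Helarctos_nanus,Sciurus_fluviatilis))),(((Arabidopsis_viridis,Apis_arenarius),(Mus_litoralis,Homo_palustris)),Turdus_gracilis)).
From Fagus_vulgaris up to that node: 3 branches. From Homo_palustris up to the same node: 4 branches. Total: 3 + 4 = 7.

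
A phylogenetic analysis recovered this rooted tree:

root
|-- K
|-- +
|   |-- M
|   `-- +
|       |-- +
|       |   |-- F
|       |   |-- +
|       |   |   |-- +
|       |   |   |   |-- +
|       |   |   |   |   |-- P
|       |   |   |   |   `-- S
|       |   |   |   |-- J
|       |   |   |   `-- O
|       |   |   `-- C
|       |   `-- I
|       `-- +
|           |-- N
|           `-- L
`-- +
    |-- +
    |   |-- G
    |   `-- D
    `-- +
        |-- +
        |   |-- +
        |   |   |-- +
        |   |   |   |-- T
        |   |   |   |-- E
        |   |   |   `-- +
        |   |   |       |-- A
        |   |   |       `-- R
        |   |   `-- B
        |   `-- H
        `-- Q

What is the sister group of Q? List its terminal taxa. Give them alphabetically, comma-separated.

Q attaches to the tree at the node subtending ((((T,E,(A,R)),B),H),Q).
The other lineage descending from that same node — the sister group — is (((T,E,(A,R)),B),H); its 6 tips in alphabetical order are the answer.

A, B, E, H, R, T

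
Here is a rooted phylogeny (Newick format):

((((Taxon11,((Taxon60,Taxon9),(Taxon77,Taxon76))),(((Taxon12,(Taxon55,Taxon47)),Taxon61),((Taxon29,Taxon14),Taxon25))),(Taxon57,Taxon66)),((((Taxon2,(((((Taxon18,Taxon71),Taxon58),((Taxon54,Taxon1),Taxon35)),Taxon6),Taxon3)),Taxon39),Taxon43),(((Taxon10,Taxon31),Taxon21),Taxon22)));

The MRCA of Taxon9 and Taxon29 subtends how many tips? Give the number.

12

The MRCA of Taxon9 and Taxon29 is the node subtending ((Taxon11,((Taxon60,Taxon9),(Taxon77,Taxon76))),(((Taxon12,(Taxon55,Taxon47)),Taxon61),((Taxon29,Taxon14),Taxon25))).
That clade contains 12 terminal taxa: Taxon11, Taxon12, Taxon14, Taxon25, Taxon29, Taxon47, Taxon55, Taxon60, Taxon61, Taxon76, Taxon77, Taxon9.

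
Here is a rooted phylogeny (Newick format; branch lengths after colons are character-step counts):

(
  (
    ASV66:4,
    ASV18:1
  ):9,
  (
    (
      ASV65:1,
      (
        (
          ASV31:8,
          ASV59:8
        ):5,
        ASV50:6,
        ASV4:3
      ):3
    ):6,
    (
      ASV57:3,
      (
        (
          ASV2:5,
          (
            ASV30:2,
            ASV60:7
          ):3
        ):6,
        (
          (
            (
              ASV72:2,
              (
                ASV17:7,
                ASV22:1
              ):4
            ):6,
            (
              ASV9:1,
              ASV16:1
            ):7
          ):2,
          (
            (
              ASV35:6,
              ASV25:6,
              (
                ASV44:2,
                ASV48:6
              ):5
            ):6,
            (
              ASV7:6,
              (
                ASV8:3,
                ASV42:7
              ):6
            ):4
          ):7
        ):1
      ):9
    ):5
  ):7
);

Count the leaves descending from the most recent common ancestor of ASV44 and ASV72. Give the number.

12

The MRCA of ASV44 and ASV72 is the node subtending (((ASV72,(ASV17,ASV22)),(ASV9,ASV16)),((ASV35,ASV25,(ASV44,ASV48)),(ASV7,(ASV8,ASV42)))).
That clade contains 12 terminal taxa: ASV16, ASV17, ASV22, ASV25, ASV35, ASV42, ASV44, ASV48, ASV7, ASV72, ASV8, ASV9.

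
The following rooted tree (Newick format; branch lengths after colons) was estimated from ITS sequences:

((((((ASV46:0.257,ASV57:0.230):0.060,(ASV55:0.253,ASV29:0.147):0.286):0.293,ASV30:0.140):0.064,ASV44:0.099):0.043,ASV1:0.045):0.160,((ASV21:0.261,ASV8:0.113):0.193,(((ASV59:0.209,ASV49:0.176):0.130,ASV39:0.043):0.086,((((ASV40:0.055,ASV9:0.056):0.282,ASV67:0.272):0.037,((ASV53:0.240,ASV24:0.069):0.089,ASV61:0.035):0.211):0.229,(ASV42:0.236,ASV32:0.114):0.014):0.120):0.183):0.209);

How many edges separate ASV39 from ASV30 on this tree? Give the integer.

8

The MRCA of ASV39 and ASV30 is the root of the tree.
From ASV39 up to that node: 4 branches. From ASV30 up to the same node: 4 branches. Total: 4 + 4 = 8.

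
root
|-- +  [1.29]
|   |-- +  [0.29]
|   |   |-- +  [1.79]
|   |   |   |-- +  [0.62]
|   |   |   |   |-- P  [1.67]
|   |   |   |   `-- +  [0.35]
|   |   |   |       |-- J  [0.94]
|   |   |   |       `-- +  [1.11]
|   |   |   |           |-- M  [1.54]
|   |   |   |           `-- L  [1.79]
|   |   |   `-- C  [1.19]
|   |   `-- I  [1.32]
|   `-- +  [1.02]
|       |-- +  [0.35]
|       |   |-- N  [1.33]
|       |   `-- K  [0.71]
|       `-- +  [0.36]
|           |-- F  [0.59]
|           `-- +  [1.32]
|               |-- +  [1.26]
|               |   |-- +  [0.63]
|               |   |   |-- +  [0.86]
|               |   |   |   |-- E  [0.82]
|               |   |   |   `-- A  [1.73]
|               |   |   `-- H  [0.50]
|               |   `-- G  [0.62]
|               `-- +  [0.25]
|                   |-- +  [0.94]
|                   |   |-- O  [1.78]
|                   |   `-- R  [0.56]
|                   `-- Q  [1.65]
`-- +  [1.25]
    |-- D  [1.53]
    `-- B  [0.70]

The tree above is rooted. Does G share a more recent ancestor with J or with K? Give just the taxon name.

The MRCA of G and K subtends ((N,K),(F,((((E,A),H),G),((O,R),Q)))) (10 taxa).
The MRCA of G and J subtends ((((P,(J,(M,L))),C),I),((N,K),(F,((((E,A),H),G),((O,R),Q))))) (16 taxa).
The first is nested inside the second, so G shares a more recent common ancestor with K.

K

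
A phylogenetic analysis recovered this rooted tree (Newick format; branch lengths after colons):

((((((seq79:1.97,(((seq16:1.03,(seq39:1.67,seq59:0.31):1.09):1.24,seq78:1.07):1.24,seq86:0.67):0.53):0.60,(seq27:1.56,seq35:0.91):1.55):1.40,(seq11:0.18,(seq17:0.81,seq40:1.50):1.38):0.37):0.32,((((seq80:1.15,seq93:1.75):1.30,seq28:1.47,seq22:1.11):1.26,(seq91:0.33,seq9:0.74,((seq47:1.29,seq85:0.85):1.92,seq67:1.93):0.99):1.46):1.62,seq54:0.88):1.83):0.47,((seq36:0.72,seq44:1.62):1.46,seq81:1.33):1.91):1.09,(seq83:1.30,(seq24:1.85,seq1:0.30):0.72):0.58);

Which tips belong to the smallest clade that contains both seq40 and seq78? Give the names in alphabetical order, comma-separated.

Tracing seq40: it sits inside (seq17,seq40).
Tracing seq78: it sits inside ((seq16,(seq39,seq59)),seq78).
The smallest clade enclosing both is (((seq79,(((seq16,(seq39,seq59)),seq78),seq86)),(seq27,seq35)),(seq11,(seq17,seq40))); the answer is its 11 terminal taxa in alphabetical order.

seq11, seq16, seq17, seq27, seq35, seq39, seq40, seq59, seq78, seq79, seq86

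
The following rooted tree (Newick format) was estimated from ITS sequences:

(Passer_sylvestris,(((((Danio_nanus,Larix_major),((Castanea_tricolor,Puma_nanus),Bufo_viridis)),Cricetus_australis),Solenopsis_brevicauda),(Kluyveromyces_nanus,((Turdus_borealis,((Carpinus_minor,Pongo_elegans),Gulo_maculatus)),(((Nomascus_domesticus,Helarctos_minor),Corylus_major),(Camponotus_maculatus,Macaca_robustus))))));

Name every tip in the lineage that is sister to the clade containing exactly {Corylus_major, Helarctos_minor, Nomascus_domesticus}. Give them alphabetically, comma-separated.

The clade containing exactly {Corylus_major, Helarctos_minor, Nomascus_domesticus} attaches to the tree at the node subtending (((Nomascus_domesticus,Helarctos_minor),Corylus_major),(Camponotus_maculatus,Macaca_robustus)).
The other lineage descending from that same node — the sister group — is (Camponotus_maculatus,Macaca_robustus); its 2 tips in alphabetical order are the answer.

Camponotus_maculatus, Macaca_robustus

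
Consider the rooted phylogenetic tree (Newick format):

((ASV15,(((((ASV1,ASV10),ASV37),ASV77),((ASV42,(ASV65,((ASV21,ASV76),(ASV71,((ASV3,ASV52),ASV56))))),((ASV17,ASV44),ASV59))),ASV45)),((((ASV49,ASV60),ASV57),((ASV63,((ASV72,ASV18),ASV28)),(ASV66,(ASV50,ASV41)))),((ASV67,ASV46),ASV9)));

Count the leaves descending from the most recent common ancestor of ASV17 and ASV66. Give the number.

The MRCA of ASV17 and ASV66 is the root, so the clade is the entire tree.
That clade contains 30 terminal taxa: ASV1, ASV10, ASV15, ASV17, ASV18, ASV21, ASV28, ASV3, ASV37, ASV41, ASV42, ASV44, ASV45, ASV46, ASV49, ASV50, ASV52, ASV56, ASV57, ASV59, ASV60, ASV63, ASV65, ASV66, ASV67, ASV71, ASV72, ASV76, ASV77, ASV9.

30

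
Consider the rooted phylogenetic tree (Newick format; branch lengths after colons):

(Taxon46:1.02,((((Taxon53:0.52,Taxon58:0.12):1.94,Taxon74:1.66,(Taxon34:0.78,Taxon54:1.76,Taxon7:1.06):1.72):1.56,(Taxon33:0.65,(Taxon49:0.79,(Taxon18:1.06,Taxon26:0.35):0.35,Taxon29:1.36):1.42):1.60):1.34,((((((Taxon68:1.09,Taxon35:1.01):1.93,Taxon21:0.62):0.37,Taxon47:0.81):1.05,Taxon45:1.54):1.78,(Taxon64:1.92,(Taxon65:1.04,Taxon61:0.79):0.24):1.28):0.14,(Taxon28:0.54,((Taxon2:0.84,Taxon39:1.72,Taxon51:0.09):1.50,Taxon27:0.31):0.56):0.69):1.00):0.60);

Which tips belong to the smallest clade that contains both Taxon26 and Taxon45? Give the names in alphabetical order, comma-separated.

Tracing Taxon26: it sits inside (Taxon18,Taxon26).
Tracing Taxon45: it sits inside ((((Taxon68,Taxon35),Taxon21),Taxon47),Taxon45).
The smallest clade enclosing both is ((((Taxon53,Taxon58),Taxon74,(Taxon34,Taxon54,Taxon7)),(Taxon33,(Taxon49,(Taxon18,Taxon26),Taxon29))),((((((Taxon68,Taxon35),Taxon21),Taxon47),Taxon45),(Taxon64,(Taxon65,Taxon61))),(Taxon28,((Taxon2,Taxon39,Taxon51),Taxon27)))); the answer is its 24 terminal taxa in alphabetical order.

Taxon18, Taxon2, Taxon21, Taxon26, Taxon27, Taxon28, Taxon29, Taxon33, Taxon34, Taxon35, Taxon39, Taxon45, Taxon47, Taxon49, Taxon51, Taxon53, Taxon54, Taxon58, Taxon61, Taxon64, Taxon65, Taxon68, Taxon7, Taxon74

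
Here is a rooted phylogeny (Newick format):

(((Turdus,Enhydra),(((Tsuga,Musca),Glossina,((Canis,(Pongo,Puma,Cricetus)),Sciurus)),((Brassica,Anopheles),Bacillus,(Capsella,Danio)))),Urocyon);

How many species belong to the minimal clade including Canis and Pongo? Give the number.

The MRCA of Canis and Pongo is the node subtending (Canis,(Pongo,Puma,Cricetus)).
That clade contains 4 terminal taxa: Canis, Cricetus, Pongo, Puma.

4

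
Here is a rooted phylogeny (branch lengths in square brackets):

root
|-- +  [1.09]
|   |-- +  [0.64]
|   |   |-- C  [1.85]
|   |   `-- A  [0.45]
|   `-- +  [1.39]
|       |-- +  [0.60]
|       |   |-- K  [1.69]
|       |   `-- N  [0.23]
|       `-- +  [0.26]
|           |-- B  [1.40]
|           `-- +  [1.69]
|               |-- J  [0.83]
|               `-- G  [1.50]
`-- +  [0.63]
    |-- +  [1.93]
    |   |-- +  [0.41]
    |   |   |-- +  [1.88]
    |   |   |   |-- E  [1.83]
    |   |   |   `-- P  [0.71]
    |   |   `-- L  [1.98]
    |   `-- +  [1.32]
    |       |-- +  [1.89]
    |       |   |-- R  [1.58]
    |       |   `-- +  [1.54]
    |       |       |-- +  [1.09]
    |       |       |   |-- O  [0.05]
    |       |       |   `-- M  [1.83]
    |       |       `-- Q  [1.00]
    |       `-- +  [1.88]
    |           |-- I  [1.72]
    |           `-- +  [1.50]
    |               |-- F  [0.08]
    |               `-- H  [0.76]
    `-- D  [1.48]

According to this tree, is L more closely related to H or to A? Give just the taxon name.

The MRCA of L and H subtends (((E,P),L),((R,((O,M),Q)),(I,(F,H)))) (10 taxa).
The MRCA of L and A is the root, subtending the entire tree (18 taxa).
The first is nested inside the second, so L shares a more recent common ancestor with H.

H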